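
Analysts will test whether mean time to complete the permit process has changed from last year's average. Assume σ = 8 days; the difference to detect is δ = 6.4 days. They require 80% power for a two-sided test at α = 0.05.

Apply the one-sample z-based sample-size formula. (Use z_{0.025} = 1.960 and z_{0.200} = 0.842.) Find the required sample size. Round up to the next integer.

n = (z_{α/2} + z_β)² · σ² / δ²
  = (1.960 + 0.842)² · 8² / 6.4²
  = 7.8512 · 64 / 40.96
  = 12.27
Round up → n = 13.

n = 13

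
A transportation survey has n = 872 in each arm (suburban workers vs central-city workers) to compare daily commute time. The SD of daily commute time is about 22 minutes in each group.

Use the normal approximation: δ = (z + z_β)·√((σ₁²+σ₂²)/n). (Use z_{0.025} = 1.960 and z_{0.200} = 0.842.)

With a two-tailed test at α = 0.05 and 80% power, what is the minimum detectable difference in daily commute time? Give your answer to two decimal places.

Minimum detectable difference ≈ 2.95 minutes

δ = (z_{α/2} + z_β) · √((σ₁²+σ₂²)/n)
  = (1.960 + 0.842) · √(968/872)
  = 2.802 · √1.1101
  = 2.802 · 1.0536
  = 2.9522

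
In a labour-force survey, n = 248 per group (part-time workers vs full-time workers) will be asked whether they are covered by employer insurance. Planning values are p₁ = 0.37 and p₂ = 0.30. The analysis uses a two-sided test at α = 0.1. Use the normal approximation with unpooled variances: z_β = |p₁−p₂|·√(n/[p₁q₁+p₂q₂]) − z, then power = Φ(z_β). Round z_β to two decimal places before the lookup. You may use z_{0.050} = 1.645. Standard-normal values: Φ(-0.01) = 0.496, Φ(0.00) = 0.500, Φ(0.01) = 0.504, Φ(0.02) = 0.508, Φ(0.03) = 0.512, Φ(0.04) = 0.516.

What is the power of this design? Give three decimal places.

Power ≈ 0.504

z_β = |p₁−p₂|·√(n/[p₁q₁+p₂q₂]) − z_{α/2}
    = 0.07 · √(248/0.4431) − 1.645
    = 0.07 · 23.6578 − 1.645
    = 1.6560 − 1.645 = 0.0110 → 0.01
Power = Φ(0.01) = 0.504.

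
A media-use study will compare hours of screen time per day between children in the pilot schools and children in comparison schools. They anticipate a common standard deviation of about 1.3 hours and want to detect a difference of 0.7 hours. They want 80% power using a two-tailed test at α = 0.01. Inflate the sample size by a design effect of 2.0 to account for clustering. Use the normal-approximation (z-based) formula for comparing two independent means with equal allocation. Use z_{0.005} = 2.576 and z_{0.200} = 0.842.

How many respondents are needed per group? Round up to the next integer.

n = 162 per group

n = (z_{α/2} + z_β)² · (σ₁² + σ₂²) / δ²
  = (2.576 + 0.842)² · (2·1.3² = 3.38) / 0.7²
  = 11.6827 · 3.38 / 0.49
  = 80.59
Design effect: 2.0 × 80.59 = 161.17.
Round up → n = 162 per group.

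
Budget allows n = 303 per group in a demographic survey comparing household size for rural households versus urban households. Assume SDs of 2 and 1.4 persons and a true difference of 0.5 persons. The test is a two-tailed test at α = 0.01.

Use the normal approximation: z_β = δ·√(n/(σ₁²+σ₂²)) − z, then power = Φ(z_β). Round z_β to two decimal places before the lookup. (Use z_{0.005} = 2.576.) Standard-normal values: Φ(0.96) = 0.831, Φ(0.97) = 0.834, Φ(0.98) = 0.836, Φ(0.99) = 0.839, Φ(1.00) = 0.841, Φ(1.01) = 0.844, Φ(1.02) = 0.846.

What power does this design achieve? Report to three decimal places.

Power ≈ 0.839

z_β = δ·√(n/(σ₁²+σ₂²)) − z_{α/2}
    = 0.5 · √(303/5.96) − 2.576
    = 0.5 · 7.13014 − 2.576
    = 3.5651 − 2.576 = 0.9891 → 0.99
Power = Φ(0.99) = 0.839.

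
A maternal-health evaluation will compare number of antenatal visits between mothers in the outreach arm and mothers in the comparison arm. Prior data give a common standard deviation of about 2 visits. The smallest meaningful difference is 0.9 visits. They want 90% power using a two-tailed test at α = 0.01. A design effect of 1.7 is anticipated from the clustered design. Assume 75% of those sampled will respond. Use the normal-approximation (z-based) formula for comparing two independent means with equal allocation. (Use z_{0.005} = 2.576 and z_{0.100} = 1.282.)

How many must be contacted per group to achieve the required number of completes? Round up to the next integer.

n = 334 per group

n = (z_{α/2} + z_β)² · (σ₁² + σ₂²) / δ²
  = (2.576 + 1.282)² · (2·2² = 8) / 0.9²
  = 14.8842 · 8 / 0.81
  = 147.00
Design effect: 1.7 × 147.00 = 249.91.
Adjust for 75% response: 249.91 / 0.75 = 333.21.
Round up → n = 334 per group.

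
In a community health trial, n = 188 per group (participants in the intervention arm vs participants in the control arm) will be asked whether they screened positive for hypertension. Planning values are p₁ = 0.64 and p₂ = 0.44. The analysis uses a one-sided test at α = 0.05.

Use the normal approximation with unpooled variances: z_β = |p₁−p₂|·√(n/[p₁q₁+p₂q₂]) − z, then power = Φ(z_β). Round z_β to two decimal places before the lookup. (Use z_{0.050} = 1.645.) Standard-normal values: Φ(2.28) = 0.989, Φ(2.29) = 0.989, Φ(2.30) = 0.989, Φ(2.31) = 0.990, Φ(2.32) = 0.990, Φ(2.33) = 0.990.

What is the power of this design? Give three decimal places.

Power ≈ 0.990

z_β = |p₁−p₂|·√(n/[p₁q₁+p₂q₂]) − z_α
    = 0.20 · √(188/0.4768) − 1.645
    = 0.20 · 19.8569 − 1.645
    = 3.9714 − 1.645 = 2.3264 → 2.33
Power = Φ(2.33) = 0.990.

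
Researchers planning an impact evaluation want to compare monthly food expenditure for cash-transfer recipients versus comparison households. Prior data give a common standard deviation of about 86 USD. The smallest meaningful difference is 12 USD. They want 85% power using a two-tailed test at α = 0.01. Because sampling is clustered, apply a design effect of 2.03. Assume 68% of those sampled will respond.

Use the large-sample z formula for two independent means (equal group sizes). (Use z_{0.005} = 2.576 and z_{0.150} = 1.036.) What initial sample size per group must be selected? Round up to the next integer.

n = 4001 per group

n = (z_{α/2} + z_β)² · (σ₁² + σ₂²) / δ²
  = (2.576 + 1.036)² · (2·86² = 14792) / 12²
  = 13.0465 · 14792 / 144
  = 1340.17
Design effect: 2.03 × 1340.17 = 2720.55.
Adjust for 68% response: 2720.55 / 0.68 = 4000.80.
Round up → n = 4001 per group.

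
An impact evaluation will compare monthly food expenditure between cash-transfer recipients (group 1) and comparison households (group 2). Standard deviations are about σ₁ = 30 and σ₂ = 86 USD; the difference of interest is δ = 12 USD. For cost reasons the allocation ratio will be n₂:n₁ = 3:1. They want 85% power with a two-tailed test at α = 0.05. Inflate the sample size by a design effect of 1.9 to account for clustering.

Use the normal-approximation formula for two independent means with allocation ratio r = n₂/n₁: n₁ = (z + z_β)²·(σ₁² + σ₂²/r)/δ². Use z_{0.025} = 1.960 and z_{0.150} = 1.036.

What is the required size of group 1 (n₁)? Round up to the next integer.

n₁ = (z_{α/2} + z_β)² · (σ₁² + σ₂²/r) / δ²
   = (1.960 + 1.036)² · (30² + 86²/3) / 12²
   = 8.9760 · (900 + 2465.3) / 144
   = 8.9760 · 3365.3 / 144
   = 209.77
Design effect: 1.9 × 209.77 = 398.57.
Round up → n₁ = 399; n₂ = r·n₁ = 3 × 399 = 1197.

n₁ = 399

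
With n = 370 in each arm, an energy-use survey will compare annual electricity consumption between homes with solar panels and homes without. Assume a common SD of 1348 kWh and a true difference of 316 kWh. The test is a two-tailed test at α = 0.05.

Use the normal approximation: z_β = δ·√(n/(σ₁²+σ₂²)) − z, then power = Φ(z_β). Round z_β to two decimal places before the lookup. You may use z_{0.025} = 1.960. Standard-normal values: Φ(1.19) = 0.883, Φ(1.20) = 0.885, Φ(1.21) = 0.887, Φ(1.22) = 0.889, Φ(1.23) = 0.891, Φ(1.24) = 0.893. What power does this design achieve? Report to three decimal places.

z_β = δ·√(n/(σ₁²+σ₂²)) − z_{α/2}
    = 316 · √(370/3634208) − 1.960
    = 316 · 0.01009 − 1.960
    = 3.1885 − 1.960 = 1.2285 → 1.23
Power = Φ(1.23) = 0.891.

Power ≈ 0.891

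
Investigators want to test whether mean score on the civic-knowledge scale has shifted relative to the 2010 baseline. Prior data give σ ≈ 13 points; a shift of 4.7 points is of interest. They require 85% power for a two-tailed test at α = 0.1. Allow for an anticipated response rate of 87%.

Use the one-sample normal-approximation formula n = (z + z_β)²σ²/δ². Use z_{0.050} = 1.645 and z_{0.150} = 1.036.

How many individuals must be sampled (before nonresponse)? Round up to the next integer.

n = 64

n = (z_{α/2} + z_β)² · σ² / δ²
  = (1.645 + 1.036)² · 13² / 4.7²
  = 7.1878 · 169 / 22.09
  = 54.99
Adjust for 87% response: 54.99 / 0.87 = 63.21.
Round up → n = 64.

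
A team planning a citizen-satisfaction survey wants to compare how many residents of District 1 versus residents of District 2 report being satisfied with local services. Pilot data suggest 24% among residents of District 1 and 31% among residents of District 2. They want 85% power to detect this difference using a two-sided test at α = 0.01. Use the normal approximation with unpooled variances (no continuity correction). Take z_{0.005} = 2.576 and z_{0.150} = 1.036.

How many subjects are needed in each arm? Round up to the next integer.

n = (z_{α/2} + z_β)² · [p₁(1−p₁) + p₂(1−p₂)] / (p₁ − p₂)²
  = (2.576 + 1.036)² · (0.24·0.76 + 0.31·0.69) / (-0.07)²
  = (3.612)² · (0.1824 + 0.2139) / 0.0049
  = 13.0465 · 0.3963 / 0.0049
  = 1055.17
Round up → n = 1056 per group.

n = 1056 per group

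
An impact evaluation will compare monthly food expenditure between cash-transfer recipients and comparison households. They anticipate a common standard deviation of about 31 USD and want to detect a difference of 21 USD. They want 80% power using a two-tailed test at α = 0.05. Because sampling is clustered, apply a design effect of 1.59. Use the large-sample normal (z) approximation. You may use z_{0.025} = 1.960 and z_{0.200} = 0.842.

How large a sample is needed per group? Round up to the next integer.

n = (z_{α/2} + z_β)² · (σ₁² + σ₂²) / δ²
  = (1.960 + 0.842)² · (2·31² = 1922) / 21²
  = 7.8512 · 1922 / 441
  = 34.22
Design effect: 1.59 × 34.22 = 54.41.
Round up → n = 55 per group.

n = 55 per group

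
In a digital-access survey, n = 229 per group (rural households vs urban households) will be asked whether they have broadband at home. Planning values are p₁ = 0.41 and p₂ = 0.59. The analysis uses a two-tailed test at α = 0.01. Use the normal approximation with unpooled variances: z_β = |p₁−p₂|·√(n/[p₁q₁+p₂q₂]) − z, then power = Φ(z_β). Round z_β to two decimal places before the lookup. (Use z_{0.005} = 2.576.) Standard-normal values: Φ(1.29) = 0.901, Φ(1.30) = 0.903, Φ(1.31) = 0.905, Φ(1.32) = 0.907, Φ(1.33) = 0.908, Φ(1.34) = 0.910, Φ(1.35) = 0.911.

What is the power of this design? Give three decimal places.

Power ≈ 0.910

z_β = |p₁−p₂|·√(n/[p₁q₁+p₂q₂]) − z_{α/2}
    = 0.18 · √(229/0.4838) − 2.576
    = 0.18 · 21.7563 − 2.576
    = 3.9161 − 2.576 = 1.3401 → 1.34
Power = Φ(1.34) = 0.910.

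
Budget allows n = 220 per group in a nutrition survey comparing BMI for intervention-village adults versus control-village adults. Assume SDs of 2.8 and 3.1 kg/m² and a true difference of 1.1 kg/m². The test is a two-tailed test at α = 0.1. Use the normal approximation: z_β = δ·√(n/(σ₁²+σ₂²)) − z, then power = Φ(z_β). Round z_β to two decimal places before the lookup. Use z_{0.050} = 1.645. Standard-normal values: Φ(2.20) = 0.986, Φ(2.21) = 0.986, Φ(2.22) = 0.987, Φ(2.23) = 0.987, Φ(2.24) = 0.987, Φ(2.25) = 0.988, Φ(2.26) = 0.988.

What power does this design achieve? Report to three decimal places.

z_β = δ·√(n/(σ₁²+σ₂²)) − z_{α/2}
    = 1.1 · √(220/17.45) − 1.645
    = 1.1 · 3.55070 − 1.645
    = 3.9058 − 1.645 = 2.2608 → 2.26
Power = Φ(2.26) = 0.988.

Power ≈ 0.988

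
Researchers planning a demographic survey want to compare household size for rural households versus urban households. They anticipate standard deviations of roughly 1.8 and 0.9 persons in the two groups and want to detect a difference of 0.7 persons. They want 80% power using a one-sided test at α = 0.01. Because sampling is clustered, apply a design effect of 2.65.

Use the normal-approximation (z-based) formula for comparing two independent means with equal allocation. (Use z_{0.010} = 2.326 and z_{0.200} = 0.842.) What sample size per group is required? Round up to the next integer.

n = (z_α + z_β)² · (σ₁² + σ₂²) / δ²
  = (2.326 + 0.842)² · (1.8² + 0.9² = 4.05) / 0.7²
  = 10.0362 · 4.05 / 0.49
  = 82.95
Design effect: 2.65 × 82.95 = 219.82.
Round up → n = 220 per group.

n = 220 per group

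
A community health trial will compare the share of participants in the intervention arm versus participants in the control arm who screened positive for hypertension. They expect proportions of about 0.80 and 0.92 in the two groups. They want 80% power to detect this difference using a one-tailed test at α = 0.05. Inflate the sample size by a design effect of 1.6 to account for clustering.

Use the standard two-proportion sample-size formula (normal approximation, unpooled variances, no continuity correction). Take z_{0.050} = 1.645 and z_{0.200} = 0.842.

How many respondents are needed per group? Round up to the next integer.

n = 161 per group

n = (z_α + z_β)² · [p₁(1−p₁) + p₂(1−p₂)] / (p₁ − p₂)²
  = (1.645 + 0.842)² · (0.80·0.20 + 0.92·0.08) / (-0.12)²
  = (2.487)² · (0.1600 + 0.0736) / 0.0144
  = 6.1852 · 0.2336 / 0.0144
  = 100.34
Design effect: 1.6 × 100.34 = 160.54.
Round up → n = 161 per group.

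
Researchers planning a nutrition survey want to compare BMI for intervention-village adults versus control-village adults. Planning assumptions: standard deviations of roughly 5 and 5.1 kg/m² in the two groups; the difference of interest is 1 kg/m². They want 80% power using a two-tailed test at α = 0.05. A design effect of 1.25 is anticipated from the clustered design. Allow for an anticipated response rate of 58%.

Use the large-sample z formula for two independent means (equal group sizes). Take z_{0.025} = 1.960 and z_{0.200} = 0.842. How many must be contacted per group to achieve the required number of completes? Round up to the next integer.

n = 864 per group

n = (z_{α/2} + z_β)² · (σ₁² + σ₂²) / δ²
  = (1.960 + 0.842)² · (5² + 5.1² = 51.01) / 1²
  = 7.8512 · 51.01 / 1
  = 400.49
Design effect: 1.25 × 400.49 = 500.61.
Adjust for 58% response: 500.61 / 0.58 = 863.12.
Round up → n = 864 per group.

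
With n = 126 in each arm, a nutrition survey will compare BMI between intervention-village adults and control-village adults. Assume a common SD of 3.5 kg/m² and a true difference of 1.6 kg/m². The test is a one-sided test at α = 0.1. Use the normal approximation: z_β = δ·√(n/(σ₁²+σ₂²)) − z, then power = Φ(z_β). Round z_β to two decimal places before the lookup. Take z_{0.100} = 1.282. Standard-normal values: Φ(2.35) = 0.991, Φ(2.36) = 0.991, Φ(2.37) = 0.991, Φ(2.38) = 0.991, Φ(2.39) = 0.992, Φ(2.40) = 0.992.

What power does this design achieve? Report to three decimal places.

z_β = δ·√(n/(σ₁²+σ₂²)) − z_α
    = 1.6 · √(126/24.5) − 1.282
    = 1.6 · 2.26779 − 1.282
    = 3.6285 − 1.282 = 2.3465 → 2.35
Power = Φ(2.35) = 0.991.

Power ≈ 0.991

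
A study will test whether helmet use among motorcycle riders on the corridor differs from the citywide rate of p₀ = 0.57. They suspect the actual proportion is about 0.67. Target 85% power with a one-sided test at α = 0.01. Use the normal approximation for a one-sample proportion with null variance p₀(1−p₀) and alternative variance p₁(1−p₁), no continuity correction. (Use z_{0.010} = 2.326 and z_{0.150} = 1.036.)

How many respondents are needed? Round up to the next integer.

n = 269

n = [z_α·√(p₀q₀) + z_β·√(p₁q₁)]² / (p₁ − p₀)²
  = [2.326·√(0.57·0.43) + 1.036·√(0.67·0.33)]² / (0.10)²
  = [2.326·0.4951 + 1.036·0.4702]² / 0.0100
  = [1.6387]² / 0.0100
  = 268.53
Round up → n = 269.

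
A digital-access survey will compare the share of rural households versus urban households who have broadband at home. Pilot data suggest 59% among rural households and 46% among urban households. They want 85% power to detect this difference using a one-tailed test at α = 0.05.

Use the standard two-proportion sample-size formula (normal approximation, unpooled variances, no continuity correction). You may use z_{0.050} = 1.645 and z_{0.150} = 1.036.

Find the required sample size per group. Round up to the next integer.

n = (z_α + z_β)² · [p₁(1−p₁) + p₂(1−p₂)] / (p₁ − p₂)²
  = (1.645 + 1.036)² · (0.59·0.41 + 0.46·0.54) / (0.13)²
  = (2.681)² · (0.2419 + 0.2484) / 0.0169
  = 7.1878 · 0.4903 / 0.0169
  = 208.53
Round up → n = 209 per group.

n = 209 per group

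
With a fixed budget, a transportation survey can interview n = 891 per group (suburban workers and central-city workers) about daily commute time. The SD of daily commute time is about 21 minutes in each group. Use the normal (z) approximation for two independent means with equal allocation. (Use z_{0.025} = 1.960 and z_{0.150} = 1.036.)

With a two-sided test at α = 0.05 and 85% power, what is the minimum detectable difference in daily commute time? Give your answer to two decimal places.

Minimum detectable difference ≈ 2.98 minutes

δ = (z_{α/2} + z_β) · √((σ₁²+σ₂²)/n)
  = (1.960 + 1.036) · √(882/891)
  = 2.996 · √0.9899
  = 2.996 · 0.9949
  = 2.9808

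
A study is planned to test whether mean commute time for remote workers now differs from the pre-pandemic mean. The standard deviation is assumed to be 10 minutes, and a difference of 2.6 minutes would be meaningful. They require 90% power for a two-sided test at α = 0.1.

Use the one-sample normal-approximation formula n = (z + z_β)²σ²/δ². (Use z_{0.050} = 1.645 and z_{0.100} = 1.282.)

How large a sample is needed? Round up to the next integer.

n = (z_{α/2} + z_β)² · σ² / δ²
  = (1.645 + 1.282)² · 10² / 2.6²
  = 8.5673 · 100 / 6.76
  = 126.74
Round up → n = 127.

n = 127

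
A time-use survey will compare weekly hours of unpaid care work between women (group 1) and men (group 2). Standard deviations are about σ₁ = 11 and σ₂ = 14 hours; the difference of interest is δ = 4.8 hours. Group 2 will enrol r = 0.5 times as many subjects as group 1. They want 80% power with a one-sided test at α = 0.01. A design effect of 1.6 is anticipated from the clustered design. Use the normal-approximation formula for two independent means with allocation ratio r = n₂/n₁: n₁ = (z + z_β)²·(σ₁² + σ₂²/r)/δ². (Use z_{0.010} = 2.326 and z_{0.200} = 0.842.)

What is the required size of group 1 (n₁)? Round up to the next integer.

n₁ = (z_α + z_β)² · (σ₁² + σ₂²/r) / δ²
   = (2.326 + 0.842)² · (11² + 14²/0.5) / 4.8²
   = 10.0362 · (121 + 392) / 23.04
   = 10.0362 · 513 / 23.04
   = 223.46
Design effect: 1.6 × 223.46 = 357.54.
Round up → n₁ = 358; n₂ = r·n₁ = 0.5 × 358 = 179.

n₁ = 358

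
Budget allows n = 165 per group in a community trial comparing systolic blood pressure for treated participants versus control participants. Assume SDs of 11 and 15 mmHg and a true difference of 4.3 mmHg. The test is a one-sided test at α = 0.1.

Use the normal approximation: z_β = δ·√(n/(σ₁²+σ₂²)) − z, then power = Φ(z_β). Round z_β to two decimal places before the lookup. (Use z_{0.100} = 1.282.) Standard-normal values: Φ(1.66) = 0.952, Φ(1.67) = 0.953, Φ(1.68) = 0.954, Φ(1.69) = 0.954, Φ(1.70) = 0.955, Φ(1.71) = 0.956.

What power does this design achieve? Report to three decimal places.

z_β = δ·√(n/(σ₁²+σ₂²)) − z_α
    = 4.3 · √(165/346) − 1.282
    = 4.3 · 0.69056 − 1.282
    = 2.9694 − 1.282 = 1.6874 → 1.69
Power = Φ(1.69) = 0.954.

Power ≈ 0.954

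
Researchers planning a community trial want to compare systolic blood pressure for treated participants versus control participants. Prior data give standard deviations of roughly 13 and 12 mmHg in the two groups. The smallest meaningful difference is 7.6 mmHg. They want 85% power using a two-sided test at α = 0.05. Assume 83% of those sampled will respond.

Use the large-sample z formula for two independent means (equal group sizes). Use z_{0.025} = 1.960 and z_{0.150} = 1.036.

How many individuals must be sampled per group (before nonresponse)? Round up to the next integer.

n = (z_{α/2} + z_β)² · (σ₁² + σ₂²) / δ²
  = (1.960 + 1.036)² · (13² + 12² = 313) / 7.6²
  = 8.9760 · 313 / 57.76
  = 48.64
Adjust for 83% response: 48.64 / 0.83 = 58.60.
Round up → n = 59 per group.

n = 59 per group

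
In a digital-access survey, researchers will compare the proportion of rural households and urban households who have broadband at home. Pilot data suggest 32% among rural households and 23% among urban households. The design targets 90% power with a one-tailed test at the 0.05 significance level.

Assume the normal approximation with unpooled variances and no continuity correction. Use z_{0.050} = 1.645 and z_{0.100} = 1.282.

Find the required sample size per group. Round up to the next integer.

n = (z_α + z_β)² · [p₁(1−p₁) + p₂(1−p₂)] / (p₁ − p₂)²
  = (1.645 + 1.282)² · (0.32·0.68 + 0.23·0.77) / (0.09)²
  = (2.927)² · (0.2176 + 0.1771) / 0.0081
  = 8.5673 · 0.3947 / 0.0081
  = 417.47
Round up → n = 418 per group.

n = 418 per group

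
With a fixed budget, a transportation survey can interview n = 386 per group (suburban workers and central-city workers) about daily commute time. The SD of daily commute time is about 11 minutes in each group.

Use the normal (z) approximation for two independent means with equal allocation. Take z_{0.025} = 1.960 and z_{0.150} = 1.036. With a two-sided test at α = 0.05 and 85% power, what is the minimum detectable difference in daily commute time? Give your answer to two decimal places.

Minimum detectable difference ≈ 2.37 minutes

δ = (z_{α/2} + z_β) · √((σ₁²+σ₂²)/n)
  = (1.960 + 1.036) · √(242/386)
  = 2.996 · √0.62694
  = 2.996 · 0.7918
  = 2.3722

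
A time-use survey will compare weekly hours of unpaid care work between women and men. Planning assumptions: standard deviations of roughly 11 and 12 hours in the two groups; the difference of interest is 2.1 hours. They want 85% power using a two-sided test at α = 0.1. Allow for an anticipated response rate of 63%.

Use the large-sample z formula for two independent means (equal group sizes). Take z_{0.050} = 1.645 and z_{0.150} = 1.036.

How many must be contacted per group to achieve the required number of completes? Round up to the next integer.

n = (z_{α/2} + z_β)² · (σ₁² + σ₂²) / δ²
  = (1.645 + 1.036)² · (11² + 12² = 265) / 2.1²
  = 7.1878 · 265 / 4.41
  = 431.92
Adjust for 63% response: 431.92 / 0.63 = 685.58.
Round up → n = 686 per group.

n = 686 per group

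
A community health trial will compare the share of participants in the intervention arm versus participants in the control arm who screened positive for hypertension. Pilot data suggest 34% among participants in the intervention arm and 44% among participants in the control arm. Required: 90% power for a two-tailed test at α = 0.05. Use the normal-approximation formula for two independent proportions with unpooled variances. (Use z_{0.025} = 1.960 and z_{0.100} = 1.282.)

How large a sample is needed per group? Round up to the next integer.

n = 495 per group

n = (z_{α/2} + z_β)² · [p₁(1−p₁) + p₂(1−p₂)] / (p₁ − p₂)²
  = (1.960 + 1.282)² · (0.34·0.66 + 0.44·0.56) / (-0.10)²
  = (3.242)² · (0.2244 + 0.2464) / 0.0100
  = 10.5106 · 0.4708 / 0.0100
  = 494.84
Round up → n = 495 per group.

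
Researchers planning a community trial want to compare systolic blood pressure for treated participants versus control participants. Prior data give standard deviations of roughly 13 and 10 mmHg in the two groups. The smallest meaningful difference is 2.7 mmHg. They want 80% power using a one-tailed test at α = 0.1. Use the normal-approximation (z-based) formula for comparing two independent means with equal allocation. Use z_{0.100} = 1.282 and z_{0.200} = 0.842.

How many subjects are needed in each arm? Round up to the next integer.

n = 167 per group

n = (z_α + z_β)² · (σ₁² + σ₂²) / δ²
  = (1.282 + 0.842)² · (13² + 10² = 269) / 2.7²
  = 4.5114 · 269 / 7.29
  = 166.47
Round up → n = 167 per group.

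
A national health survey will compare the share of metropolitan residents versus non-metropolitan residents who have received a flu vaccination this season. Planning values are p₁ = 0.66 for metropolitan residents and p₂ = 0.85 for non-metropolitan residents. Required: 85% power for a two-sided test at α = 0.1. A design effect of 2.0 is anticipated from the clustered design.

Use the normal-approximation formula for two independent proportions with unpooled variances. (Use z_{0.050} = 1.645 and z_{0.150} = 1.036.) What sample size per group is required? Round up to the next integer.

n = 141 per group

n = (z_{α/2} + z_β)² · [p₁(1−p₁) + p₂(1−p₂)] / (p₁ − p₂)²
  = (1.645 + 1.036)² · (0.66·0.34 + 0.85·0.15) / (-0.19)²
  = (2.681)² · (0.2244 + 0.1275) / 0.0361
  = 7.1878 · 0.3519 / 0.0361
  = 70.07
Design effect: 2.0 × 70.07 = 140.13.
Round up → n = 141 per group.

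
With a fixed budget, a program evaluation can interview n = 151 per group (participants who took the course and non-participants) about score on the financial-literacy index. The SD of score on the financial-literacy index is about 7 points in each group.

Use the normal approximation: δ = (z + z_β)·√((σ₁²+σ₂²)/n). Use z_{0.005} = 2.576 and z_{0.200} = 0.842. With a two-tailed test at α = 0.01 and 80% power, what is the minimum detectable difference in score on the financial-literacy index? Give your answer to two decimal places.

δ = (z_{α/2} + z_β) · √((σ₁²+σ₂²)/n)
  = (2.576 + 0.842) · √(98/151)
  = 3.418 · √0.64901
  = 3.418 · 0.8056
  = 2.7536

Minimum detectable difference ≈ 2.75 points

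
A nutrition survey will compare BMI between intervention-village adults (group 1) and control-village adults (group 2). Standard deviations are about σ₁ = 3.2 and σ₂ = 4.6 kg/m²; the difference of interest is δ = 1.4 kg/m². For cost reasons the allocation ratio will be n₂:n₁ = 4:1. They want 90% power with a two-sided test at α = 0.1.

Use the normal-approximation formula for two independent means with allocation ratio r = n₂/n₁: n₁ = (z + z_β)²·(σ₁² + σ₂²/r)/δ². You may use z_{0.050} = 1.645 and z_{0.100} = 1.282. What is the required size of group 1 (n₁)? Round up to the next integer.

n₁ = 68

n₁ = (z_{α/2} + z_β)² · (σ₁² + σ₂²/r) / δ²
   = (1.645 + 1.282)² · (3.2² + 4.6²/4) / 1.4²
   = 8.5673 · (10.24 + 5.29) / 1.96
   = 8.5673 · 15.53 / 1.96
   = 67.88
Round up → n₁ = 68; n₂ = r·n₁ = 4 × 68 = 272.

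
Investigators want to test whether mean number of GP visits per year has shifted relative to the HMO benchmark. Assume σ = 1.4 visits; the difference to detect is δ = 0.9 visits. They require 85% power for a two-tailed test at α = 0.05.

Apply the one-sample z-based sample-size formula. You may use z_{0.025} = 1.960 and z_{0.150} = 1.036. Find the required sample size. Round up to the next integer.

n = 22

n = (z_{α/2} + z_β)² · σ² / δ²
  = (1.960 + 1.036)² · 1.4² / 0.9²
  = 8.9760 · 1.96 / 0.81
  = 21.72
Round up → n = 22.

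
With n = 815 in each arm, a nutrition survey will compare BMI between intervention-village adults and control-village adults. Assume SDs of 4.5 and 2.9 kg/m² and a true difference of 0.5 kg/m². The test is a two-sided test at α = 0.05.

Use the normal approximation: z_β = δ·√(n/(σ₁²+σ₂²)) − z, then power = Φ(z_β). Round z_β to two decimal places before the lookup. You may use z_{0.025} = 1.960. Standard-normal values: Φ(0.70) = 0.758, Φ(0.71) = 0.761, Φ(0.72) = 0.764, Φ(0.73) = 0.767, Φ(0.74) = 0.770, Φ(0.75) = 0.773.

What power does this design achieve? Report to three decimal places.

Power ≈ 0.761

z_β = δ·√(n/(σ₁²+σ₂²)) − z_{α/2}
    = 0.5 · √(815/28.66) − 1.960
    = 0.5 · 5.33262 − 1.960
    = 2.6663 − 1.960 = 0.7063 → 0.71
Power = Φ(0.71) = 0.761.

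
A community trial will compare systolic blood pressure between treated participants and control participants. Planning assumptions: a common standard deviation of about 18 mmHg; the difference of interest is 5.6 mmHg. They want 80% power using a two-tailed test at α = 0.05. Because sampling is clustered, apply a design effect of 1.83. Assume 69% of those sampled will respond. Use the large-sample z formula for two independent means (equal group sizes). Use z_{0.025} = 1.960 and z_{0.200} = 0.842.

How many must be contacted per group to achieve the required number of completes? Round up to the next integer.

n = (z_{α/2} + z_β)² · (σ₁² + σ₂²) / δ²
  = (1.960 + 0.842)² · (2·18² = 648) / 5.6²
  = 7.8512 · 648 / 31.36
  = 162.23
Design effect: 1.83 × 162.23 = 296.88.
Adjust for 69% response: 296.88 / 0.69 = 430.27.
Round up → n = 431 per group.

n = 431 per group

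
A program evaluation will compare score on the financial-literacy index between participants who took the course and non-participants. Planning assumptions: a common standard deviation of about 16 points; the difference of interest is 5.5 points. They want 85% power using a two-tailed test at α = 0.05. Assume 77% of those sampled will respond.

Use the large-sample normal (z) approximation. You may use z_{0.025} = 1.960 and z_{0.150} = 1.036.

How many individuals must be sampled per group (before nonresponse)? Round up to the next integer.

n = 198 per group

n = (z_{α/2} + z_β)² · (σ₁² + σ₂²) / δ²
  = (1.960 + 1.036)² · (2·16² = 512) / 5.5²
  = 8.9760 · 512 / 30.25
  = 151.92
Adjust for 77% response: 151.92 / 0.77 = 197.30.
Round up → n = 198 per group.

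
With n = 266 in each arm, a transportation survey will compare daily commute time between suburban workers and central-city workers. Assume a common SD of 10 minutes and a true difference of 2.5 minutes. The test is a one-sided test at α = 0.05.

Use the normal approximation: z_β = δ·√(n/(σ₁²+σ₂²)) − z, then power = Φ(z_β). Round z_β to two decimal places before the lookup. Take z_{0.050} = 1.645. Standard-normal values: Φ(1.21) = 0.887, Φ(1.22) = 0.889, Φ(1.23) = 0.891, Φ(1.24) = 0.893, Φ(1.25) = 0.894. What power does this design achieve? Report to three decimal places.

Power ≈ 0.893

z_β = δ·√(n/(σ₁²+σ₂²)) − z_α
    = 2.5 · √(266/200) − 1.645
    = 2.5 · 1.15326 − 1.645
    = 2.8831 − 1.645 = 1.2381 → 1.24
Power = Φ(1.24) = 0.893.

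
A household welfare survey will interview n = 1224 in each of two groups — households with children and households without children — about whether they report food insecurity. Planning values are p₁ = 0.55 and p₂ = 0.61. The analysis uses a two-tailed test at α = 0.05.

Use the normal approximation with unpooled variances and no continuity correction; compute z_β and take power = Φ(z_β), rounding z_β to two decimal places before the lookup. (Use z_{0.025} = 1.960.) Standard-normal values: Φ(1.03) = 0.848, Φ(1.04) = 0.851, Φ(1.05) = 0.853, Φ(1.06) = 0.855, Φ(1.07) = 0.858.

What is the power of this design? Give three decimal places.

z_β = |p₁−p₂|·√(n/[p₁q₁+p₂q₂]) − z_{α/2}
    = 0.06 · √(1224/0.4854) − 1.960
    = 0.06 · 50.2159 − 1.960
    = 3.0130 − 1.960 = 1.0530 → 1.05
Power = Φ(1.05) = 0.853.

Power ≈ 0.853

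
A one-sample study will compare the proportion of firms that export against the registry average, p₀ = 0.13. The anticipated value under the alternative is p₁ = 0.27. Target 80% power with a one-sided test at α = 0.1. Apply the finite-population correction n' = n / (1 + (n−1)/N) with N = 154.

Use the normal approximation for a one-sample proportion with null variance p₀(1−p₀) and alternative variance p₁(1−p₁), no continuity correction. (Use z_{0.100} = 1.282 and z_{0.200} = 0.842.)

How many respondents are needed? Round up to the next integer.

n = 28

n = [z_α·√(p₀q₀) + z_β·√(p₁q₁)]² / (p₁ − p₀)²
  = [1.282·√(0.13·0.87) + 0.842·√(0.27·0.73)]² / (0.14)²
  = [1.282·0.3363 + 0.842·0.4440]² / 0.0196
  = [0.8050]² / 0.0196
  = 33.06
Finite-population correction (N = 154): 33.06 / (1 + (33.06 − 1)/154) = 27.36.
Round up → n = 28.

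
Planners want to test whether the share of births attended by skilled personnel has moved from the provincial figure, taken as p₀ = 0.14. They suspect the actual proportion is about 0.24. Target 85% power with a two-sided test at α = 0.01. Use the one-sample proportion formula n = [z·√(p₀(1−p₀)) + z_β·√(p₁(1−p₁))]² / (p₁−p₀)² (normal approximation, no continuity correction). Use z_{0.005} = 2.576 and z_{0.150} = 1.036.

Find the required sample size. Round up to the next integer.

n = 179

n = [z_{α/2}·√(p₀q₀) + z_β·√(p₁q₁)]² / (p₁ − p₀)²
  = [2.576·√(0.14·0.86) + 1.036·√(0.24·0.76)]² / (0.10)²
  = [2.576·0.3470 + 1.036·0.4271]² / 0.0100
  = [1.3363]² / 0.0100
  = 178.57
Round up → n = 179.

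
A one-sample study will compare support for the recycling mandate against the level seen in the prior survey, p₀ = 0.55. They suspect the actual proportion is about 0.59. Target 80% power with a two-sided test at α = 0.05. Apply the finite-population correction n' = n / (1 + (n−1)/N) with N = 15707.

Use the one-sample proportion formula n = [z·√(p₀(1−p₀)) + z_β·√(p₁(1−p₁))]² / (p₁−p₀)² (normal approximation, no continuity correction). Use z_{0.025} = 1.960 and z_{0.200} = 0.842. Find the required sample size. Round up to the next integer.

n = 1121

n = [z_{α/2}·√(p₀q₀) + z_β·√(p₁q₁)]² / (p₁ − p₀)²
  = [1.960·√(0.55·0.45) + 0.842·√(0.59·0.41)]² / (0.04)²
  = [1.960·0.4975 + 0.842·0.4918]² / 0.0016
  = [1.3892]² / 0.0016
  = 1206.19
Finite-population correction (N = 15707): 1206.19 / (1 + (1206.19 − 1)/15707) = 1120.24.
Round up → n = 1121.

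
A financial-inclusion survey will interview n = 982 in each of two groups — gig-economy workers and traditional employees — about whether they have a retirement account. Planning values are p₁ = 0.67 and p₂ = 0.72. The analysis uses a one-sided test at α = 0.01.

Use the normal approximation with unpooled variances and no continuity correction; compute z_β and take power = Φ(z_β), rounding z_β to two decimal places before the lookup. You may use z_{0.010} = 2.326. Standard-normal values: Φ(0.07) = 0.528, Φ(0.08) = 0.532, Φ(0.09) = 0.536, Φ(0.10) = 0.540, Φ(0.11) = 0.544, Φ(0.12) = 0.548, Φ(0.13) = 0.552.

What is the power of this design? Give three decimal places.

z_β = |p₁−p₂|·√(n/[p₁q₁+p₂q₂]) − z_α
    = 0.05 · √(982/0.4227) − 2.326
    = 0.05 · 48.1992 − 2.326
    = 2.4100 − 2.326 = 0.0840 → 0.08
Power = Φ(0.08) = 0.532.

Power ≈ 0.532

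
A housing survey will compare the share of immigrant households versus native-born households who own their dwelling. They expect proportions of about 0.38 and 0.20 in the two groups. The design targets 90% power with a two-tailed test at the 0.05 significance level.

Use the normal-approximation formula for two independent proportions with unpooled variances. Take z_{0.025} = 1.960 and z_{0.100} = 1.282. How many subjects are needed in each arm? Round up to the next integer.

n = (z_{α/2} + z_β)² · [p₁(1−p₁) + p₂(1−p₂)] / (p₁ − p₂)²
  = (1.960 + 1.282)² · (0.38·0.62 + 0.20·0.80) / (0.18)²
  = (3.242)² · (0.2356 + 0.1600) / 0.0324
  = 10.5106 · 0.3956 / 0.0324
  = 128.33
Round up → n = 129 per group.

n = 129 per group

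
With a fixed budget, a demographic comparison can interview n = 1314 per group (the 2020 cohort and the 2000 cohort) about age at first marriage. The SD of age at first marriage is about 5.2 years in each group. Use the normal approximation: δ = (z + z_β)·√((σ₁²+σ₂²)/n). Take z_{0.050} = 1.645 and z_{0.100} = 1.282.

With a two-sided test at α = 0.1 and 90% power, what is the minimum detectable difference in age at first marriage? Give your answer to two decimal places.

Minimum detectable difference ≈ 0.59 years

δ = (z_{α/2} + z_β) · √((σ₁²+σ₂²)/n)
  = (1.645 + 1.282) · √(54.08/1314)
  = 2.927 · √0.04116
  = 2.927 · 0.2029
  = 0.5938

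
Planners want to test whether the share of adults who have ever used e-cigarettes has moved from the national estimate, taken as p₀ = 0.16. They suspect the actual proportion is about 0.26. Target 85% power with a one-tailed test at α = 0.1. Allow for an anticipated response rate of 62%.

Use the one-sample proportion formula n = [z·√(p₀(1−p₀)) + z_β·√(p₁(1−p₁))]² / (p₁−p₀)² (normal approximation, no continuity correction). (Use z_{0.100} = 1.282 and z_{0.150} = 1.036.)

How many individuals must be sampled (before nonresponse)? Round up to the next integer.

n = 138

n = [z_α·√(p₀q₀) + z_β·√(p₁q₁)]² / (p₁ − p₀)²
  = [1.282·√(0.16·0.84) + 1.036·√(0.26·0.74)]² / (0.10)²
  = [1.282·0.3666 + 1.036·0.4386]² / 0.0100
  = [0.9244]² / 0.0100
  = 85.45
Adjust for 62% response: 85.45 / 0.62 = 137.83.
Round up → n = 138.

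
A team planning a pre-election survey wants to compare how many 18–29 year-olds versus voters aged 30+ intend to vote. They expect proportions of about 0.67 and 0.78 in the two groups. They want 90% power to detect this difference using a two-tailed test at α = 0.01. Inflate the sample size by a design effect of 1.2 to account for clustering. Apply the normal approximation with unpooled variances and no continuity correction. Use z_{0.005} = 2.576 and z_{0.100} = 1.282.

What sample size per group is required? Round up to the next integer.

n = 580 per group

n = (z_{α/2} + z_β)² · [p₁(1−p₁) + p₂(1−p₂)] / (p₁ − p₂)²
  = (2.576 + 1.282)² · (0.67·0.33 + 0.78·0.22) / (-0.11)²
  = (3.858)² · (0.2211 + 0.1716) / 0.0121
  = 14.8842 · 0.3927 / 0.0121
  = 483.06
Design effect: 1.2 × 483.06 = 579.67.
Round up → n = 580 per group.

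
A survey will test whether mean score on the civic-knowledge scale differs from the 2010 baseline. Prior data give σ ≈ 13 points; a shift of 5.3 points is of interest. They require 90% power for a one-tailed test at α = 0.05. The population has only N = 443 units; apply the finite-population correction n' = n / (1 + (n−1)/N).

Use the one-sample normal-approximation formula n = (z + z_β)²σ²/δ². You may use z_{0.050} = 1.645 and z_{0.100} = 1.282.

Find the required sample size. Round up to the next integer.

n = 47

n = (z_α + z_β)² · σ² / δ²
  = (1.645 + 1.282)² · 13² / 5.3²
  = 8.5673 · 169 / 28.09
  = 51.54
Finite-population correction (N = 443): 51.54 / (1 + (51.54 − 1)/443) = 46.27.
Round up → n = 47.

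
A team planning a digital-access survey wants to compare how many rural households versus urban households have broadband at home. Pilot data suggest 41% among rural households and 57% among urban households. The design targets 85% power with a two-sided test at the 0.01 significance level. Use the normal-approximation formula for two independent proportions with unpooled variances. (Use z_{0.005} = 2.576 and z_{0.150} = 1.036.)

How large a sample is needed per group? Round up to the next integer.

n = (z_{α/2} + z_β)² · [p₁(1−p₁) + p₂(1−p₂)] / (p₁ − p₂)²
  = (2.576 + 1.036)² · (0.41·0.59 + 0.57·0.43) / (-0.16)²
  = (3.612)² · (0.2419 + 0.2451) / 0.0256
  = 13.0465 · 0.4870 / 0.0256
  = 248.19
Round up → n = 249 per group.

n = 249 per group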